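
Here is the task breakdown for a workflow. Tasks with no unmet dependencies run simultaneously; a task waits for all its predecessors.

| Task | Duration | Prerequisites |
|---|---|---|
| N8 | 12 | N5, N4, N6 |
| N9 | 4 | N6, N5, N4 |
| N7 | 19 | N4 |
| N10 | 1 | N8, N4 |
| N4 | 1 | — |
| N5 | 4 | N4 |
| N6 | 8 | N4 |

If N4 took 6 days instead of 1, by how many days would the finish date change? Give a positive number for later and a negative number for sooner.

5

Baseline: N4→N6→N8→N10 = 1+8+12+1 = 22 → 22 days.
N4 is on the critical path; changing it to 6 makes that path 27 days.
The critical path is still N4→N6→N8→N10; finish is now 27 days.
Change in finish: 27 − 22 = +5 days.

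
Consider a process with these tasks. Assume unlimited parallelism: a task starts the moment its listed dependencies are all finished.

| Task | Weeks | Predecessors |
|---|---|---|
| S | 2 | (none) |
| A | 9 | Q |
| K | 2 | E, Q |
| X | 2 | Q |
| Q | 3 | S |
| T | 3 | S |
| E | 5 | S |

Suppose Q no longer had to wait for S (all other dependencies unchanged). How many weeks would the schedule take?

12

Original critical path: S→Q→A = 2+3+9 = 14 ⇒ 14 weeks.
Without S→Q, Q's earliest start moves from 2 to 0.
The longest chain is now Q→A = 3+9 = 12, so the schedule takes 12 weeks.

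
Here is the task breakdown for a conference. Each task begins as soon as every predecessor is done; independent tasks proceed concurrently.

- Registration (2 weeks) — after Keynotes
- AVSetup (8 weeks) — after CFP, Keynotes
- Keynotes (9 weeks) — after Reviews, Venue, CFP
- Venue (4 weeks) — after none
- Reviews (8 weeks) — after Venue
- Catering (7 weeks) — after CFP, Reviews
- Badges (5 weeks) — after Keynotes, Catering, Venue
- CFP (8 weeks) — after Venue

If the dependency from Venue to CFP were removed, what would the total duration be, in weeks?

29

Original critical path: Venue→CFP→Keynotes→AVSetup = 4+8+9+8 = 29 ⇒ 29 weeks.
Without Venue→CFP, CFP's earliest start moves from 4 to 0.
New critical path: Venue→Reviews→Keynotes→AVSetup = 4+8+9+8 = 29 ⇒ 29 weeks.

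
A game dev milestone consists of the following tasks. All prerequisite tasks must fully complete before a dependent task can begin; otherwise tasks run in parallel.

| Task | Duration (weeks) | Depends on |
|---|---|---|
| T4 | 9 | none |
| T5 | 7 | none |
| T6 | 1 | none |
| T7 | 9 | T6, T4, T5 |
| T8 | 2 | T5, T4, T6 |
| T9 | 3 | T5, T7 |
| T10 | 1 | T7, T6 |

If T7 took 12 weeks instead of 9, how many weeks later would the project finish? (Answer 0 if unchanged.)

Critical path before the change: T4→T7→T9 = 9+9+3 = 21 giving 21 weeks.
T7 lies on that path, so at 12 weeks the path becomes 24 weeks.
The critical path is still T4→T7→T9; finish is now 24 weeks.
Change in finish: 24 − 21 = +3 weeks.

3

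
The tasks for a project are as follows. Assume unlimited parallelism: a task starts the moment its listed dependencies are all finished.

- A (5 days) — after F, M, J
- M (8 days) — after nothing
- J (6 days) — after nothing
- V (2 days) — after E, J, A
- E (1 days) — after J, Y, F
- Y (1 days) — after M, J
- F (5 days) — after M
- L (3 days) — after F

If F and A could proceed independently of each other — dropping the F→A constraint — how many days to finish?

With the dependency in place, M→F→A→V = 8+5+5+2 = 20 sets the finish at 20 days.
Without F→A, A's earliest start moves from 13 to 8.
New critical path: M→F→L = 8+5+3 = 16 ⇒ 16 days.

16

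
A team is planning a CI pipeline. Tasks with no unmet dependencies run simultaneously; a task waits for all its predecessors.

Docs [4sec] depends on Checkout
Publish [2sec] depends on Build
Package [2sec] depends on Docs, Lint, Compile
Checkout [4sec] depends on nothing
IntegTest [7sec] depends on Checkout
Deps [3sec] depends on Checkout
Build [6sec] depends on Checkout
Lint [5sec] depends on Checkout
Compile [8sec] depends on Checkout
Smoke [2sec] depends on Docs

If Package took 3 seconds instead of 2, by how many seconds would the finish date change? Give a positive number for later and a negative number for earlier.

1

Critical path before the change: Checkout→Compile→Package = 4+8+2 = 14 giving 14 seconds.
Since Package is critical, the +1 change carries straight to that chain (now 15 seconds).
The critical path is still Checkout→Compile→Package; finish is now 15 seconds.
Change in finish: 15 − 14 = +1 seconds.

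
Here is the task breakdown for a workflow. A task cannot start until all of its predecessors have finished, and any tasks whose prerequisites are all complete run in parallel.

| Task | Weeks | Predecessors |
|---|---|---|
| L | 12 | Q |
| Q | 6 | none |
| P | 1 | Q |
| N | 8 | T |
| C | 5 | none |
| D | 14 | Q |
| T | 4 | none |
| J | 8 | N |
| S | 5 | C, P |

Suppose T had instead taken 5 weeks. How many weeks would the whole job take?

21

The binding path is T→N→J = 4+8+8 = 20; finish at 20 weeks.
Since T is critical, the +1 change carries straight to that chain (now 21 weeks).
That remains the longest chain; total 21 weeks.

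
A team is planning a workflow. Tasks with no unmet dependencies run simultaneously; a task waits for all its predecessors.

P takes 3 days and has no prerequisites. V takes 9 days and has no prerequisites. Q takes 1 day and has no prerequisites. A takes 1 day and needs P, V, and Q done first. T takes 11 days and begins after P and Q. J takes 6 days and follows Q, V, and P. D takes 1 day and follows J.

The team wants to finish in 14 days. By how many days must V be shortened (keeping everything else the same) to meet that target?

Current finish: 16 days; target: 14.
V is on every critical path, so each day cut from V cuts the finish by one (this holds down to a finish of 14).
Need 16 − 14 = 2 days off V → V becomes 7 days, finish becomes 14.

2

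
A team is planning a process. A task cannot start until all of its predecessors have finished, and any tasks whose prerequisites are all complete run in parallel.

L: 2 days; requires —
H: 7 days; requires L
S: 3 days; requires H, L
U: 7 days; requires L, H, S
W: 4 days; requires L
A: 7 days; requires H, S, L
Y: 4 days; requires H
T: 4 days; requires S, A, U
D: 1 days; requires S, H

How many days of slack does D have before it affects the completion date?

10

Critical path: L→H→S→U→T = 2+7+3+7+4 = 23, so the finish is 23 days.
The longest chain containing D totals 13 days.
Slack of D = 22 − 12 = 10 days.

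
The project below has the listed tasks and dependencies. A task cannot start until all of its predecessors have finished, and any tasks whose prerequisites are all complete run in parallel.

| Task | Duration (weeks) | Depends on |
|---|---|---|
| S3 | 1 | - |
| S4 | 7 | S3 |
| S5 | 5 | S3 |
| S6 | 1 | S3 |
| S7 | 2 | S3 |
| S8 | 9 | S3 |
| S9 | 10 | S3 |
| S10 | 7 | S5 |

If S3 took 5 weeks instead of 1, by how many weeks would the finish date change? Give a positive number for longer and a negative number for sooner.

4

Actual critical path: S3→S5→S10 = 1+5+7 = 13 ⇒ 13 weeks.
S3 is on the critical path; changing it to 5 makes that path 17 weeks.
That remains the longest chain; total 17 weeks.
Change in finish: 17 − 13 = +4 weeks.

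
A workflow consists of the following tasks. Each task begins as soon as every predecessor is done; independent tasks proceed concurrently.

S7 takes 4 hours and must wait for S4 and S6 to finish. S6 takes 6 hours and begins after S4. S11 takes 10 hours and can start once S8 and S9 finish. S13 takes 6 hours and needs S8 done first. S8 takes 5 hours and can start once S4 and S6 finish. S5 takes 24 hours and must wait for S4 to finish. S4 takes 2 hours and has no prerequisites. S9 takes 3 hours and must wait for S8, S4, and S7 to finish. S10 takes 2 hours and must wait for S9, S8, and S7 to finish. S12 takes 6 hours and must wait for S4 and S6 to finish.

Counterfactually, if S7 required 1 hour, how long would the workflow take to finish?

The binding path is S4→S5 = 2+24 = 26; finish at 26 hours.
S7 has 1 hour of float (longest path through it is 25).
No other chain overtakes it, so the finish is 26 hours.

26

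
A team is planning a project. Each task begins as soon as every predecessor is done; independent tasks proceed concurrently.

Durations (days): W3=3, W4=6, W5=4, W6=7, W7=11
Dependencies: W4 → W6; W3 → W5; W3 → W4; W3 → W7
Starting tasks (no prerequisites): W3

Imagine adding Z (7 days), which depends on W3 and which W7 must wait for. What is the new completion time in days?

21

Originally the project takes 16 days.
With Z inserted, W7 now waits for max(W3, Z).
New critical path: W3→Z→W7 = 3+7+11 = 21 ⇒ 21 days.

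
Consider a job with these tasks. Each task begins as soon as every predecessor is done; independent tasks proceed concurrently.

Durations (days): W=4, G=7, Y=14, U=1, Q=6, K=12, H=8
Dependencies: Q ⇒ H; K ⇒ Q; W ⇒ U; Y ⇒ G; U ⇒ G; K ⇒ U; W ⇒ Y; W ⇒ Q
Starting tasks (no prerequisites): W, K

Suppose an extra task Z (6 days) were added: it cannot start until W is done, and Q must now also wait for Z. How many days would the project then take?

Originally the project takes 26 days.
With Z inserted, Q now waits for max(K, W, Z).
New critical path: K→Q→H = 12+6+8 = 26 ⇒ 26 days.

26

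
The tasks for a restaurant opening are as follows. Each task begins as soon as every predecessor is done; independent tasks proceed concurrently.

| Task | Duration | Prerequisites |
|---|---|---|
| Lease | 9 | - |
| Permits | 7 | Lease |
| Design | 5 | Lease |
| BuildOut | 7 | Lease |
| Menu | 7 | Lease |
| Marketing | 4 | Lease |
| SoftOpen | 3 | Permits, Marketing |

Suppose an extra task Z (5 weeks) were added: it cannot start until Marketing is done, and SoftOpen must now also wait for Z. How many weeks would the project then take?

Originally the project takes 19 weeks.
With Z inserted, SoftOpen now waits for max(Permits, Marketing, Z).
New critical path: Lease→Marketing→Z→SoftOpen = 9+4+5+3 = 21 ⇒ 21 weeks.

21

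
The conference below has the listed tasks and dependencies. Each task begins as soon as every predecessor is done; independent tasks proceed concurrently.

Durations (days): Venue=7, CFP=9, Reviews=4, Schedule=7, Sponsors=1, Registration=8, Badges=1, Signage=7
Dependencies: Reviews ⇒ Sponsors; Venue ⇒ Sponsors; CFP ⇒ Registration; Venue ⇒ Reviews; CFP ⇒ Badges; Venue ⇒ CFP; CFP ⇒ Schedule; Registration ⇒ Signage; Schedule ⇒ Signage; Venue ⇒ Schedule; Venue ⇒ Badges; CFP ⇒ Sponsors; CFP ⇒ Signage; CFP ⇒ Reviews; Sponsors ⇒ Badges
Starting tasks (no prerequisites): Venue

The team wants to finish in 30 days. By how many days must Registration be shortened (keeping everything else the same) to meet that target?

Current finish: 31 days; target: 30.
Registration is on every critical path, so each day cut from Registration cuts the finish by one (this holds down to a finish of 30).
Need 31 − 30 = 1 day off Registration → Registration becomes 7 days, finish becomes 30.

1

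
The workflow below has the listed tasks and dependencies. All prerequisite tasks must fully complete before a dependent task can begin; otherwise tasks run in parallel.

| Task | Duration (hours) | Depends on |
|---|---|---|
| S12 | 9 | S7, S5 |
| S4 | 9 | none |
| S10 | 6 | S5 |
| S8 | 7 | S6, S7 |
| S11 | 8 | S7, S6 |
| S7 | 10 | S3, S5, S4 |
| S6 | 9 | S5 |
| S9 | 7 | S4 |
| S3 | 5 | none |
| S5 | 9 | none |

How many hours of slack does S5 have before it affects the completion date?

0

The longest chain is S4→S7→S12 = 9+10+9 = 28; overall finish 28 hours.
S5 finishes as early as 9 and must finish by 9.
Float = 28 − 28 = 0.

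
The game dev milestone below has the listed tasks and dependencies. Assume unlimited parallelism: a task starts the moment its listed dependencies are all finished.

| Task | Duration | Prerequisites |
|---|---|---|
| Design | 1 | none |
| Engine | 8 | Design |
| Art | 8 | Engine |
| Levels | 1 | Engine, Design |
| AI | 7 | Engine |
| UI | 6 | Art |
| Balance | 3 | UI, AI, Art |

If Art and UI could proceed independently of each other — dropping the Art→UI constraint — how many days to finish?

20

Before: longest chain Design→Engine→Art→UI→Balance = 1+8+8+6+3 = 26, finish 26.
Without Art→UI, UI's earliest start moves from 17 to 0.
The longest chain is now Design→Engine→Art→Balance = 1+8+8+3 = 20, so the game dev milestone takes 20 days.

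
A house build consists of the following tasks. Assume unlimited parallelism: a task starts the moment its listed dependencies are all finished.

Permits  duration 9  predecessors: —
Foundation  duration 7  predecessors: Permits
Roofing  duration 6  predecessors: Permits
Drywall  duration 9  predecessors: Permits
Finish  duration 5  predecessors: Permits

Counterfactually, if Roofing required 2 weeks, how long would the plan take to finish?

18

Actual critical path: Permits→Drywall = 9+9 = 18 ⇒ 18 weeks.
Roofing has 3 weeks of float (longest path through it is 15).
The critical path is still Permits→Drywall; finish is now 18 weeks.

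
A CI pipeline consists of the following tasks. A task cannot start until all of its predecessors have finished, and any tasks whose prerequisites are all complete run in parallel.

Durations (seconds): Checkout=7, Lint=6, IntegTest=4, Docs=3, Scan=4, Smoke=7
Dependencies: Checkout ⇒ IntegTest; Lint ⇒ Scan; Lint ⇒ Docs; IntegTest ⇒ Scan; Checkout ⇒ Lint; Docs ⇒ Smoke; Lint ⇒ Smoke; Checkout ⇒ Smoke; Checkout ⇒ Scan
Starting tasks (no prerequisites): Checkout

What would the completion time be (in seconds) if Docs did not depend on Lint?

Original critical path: Checkout→Lint→Docs→Smoke = 7+6+3+7 = 23 ⇒ 23 seconds.
Without Lint→Docs, Docs's earliest start moves from 13 to 0.
The longest chain is now Checkout→Lint→Smoke = 7+6+7 = 20, so the CI pipeline takes 20 seconds.

20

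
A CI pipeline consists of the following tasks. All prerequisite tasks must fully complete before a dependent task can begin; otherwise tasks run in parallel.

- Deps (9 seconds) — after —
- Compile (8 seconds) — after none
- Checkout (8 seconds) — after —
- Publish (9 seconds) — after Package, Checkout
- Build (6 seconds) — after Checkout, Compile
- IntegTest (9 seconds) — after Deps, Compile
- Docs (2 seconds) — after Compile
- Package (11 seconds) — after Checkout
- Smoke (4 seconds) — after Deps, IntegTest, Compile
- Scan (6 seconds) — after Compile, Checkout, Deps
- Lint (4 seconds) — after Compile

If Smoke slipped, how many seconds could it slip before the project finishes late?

6

Checkout→Package→Publish = 8+11+9 = 28 sets the makespan at 28 seconds.
Longest path through Smoke: 22 seconds (earliest finish 22, latest finish 28).
Float = 28 − 22 = 6.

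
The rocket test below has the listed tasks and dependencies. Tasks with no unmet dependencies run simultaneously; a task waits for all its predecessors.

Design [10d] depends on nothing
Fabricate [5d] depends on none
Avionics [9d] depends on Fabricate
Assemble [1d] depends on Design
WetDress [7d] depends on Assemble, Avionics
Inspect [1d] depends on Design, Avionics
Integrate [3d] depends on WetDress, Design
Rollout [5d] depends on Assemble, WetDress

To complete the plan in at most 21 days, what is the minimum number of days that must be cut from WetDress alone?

Current finish: 26 days; target: 21.
WetDress is on every critical path, so each day cut from WetDress cuts the finish by one (this holds down to a finish of 20).
Need 26 − 21 = 5 days off WetDress → WetDress becomes 2 days, finish becomes 21.

5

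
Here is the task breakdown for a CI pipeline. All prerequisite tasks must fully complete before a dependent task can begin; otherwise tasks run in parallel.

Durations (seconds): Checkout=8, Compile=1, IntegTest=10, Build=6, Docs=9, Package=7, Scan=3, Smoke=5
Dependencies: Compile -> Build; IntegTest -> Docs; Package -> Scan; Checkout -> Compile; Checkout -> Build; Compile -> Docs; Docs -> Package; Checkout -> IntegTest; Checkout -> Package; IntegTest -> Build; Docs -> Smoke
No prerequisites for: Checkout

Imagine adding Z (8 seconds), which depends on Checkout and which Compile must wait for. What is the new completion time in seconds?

Originally the project takes 37 seconds.
With Z inserted, Compile now waits for max(Checkout, Z).
New critical path: Checkout→IntegTest→Docs→Package→Scan = 8+10+9+7+3 = 37 ⇒ 37 seconds.

37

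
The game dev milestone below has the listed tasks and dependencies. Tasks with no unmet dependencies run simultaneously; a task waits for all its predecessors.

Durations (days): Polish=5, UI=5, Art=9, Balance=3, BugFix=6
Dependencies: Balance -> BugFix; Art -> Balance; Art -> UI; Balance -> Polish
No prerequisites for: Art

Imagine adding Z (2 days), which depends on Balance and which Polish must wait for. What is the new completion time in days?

19

Originally the game dev milestone takes 18 days.
With Z inserted, Polish now waits for max(Balance, Z).
New critical path: Art→Balance→Z→Polish = 9+3+2+5 = 19 ⇒ 19 days.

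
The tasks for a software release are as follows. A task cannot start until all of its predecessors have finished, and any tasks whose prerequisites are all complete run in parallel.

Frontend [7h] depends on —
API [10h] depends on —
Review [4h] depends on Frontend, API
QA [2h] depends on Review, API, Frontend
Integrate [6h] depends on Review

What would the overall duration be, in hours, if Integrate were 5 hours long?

19

Actual critical path: API→Review→Integrate = 10+4+6 = 20 ⇒ 20 hours.
Since Integrate is critical, the -1 change carries straight to that chain (now 19 hours).
No other chain overtakes it, so the finish is 19 hours.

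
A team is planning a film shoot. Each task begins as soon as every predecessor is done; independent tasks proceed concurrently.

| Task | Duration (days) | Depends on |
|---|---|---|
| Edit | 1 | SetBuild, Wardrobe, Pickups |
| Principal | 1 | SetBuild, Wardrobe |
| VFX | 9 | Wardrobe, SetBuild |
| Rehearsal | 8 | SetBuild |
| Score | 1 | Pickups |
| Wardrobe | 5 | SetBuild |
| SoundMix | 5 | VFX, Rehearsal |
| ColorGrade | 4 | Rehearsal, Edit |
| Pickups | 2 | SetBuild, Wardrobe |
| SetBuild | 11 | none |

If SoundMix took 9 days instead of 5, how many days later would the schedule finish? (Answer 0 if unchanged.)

4

Critical path before the change: SetBuild→Wardrobe→VFX→SoundMix = 11+5+9+5 = 30 giving 30 days.
SoundMix lies on that path, so at 9 days the path becomes 34 days.
The critical path is still SetBuild→Wardrobe→VFX→SoundMix; finish is now 34 days.
Change in finish: 34 − 30 = +4 days.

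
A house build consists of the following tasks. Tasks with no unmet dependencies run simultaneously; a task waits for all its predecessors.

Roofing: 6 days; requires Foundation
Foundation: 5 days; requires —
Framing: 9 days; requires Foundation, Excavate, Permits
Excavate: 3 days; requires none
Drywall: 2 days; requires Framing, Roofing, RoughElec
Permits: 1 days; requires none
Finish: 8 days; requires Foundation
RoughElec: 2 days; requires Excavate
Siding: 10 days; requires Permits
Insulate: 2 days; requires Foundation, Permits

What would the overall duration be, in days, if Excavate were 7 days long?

18

Baseline: Foundation→Framing→Drywall = 5+9+2 = 16 → 16 days.
Excavate has 2 days of float (longest path through it is 14).
The binding chain switches to Excavate→Framing→Drywall = 7+9+2 = 18; finish 18 days.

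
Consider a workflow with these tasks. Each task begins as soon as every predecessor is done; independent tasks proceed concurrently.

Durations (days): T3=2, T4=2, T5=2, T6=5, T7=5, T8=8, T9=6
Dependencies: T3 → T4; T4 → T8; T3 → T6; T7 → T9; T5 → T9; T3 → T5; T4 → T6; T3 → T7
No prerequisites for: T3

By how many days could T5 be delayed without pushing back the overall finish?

3

Critical path: T3→T7→T9 = 2+5+6 = 13, so the finish is 13 days.
Longest path through T5: 10 days (earliest finish 4, latest finish 7).
Float = 13 − 10 = 3.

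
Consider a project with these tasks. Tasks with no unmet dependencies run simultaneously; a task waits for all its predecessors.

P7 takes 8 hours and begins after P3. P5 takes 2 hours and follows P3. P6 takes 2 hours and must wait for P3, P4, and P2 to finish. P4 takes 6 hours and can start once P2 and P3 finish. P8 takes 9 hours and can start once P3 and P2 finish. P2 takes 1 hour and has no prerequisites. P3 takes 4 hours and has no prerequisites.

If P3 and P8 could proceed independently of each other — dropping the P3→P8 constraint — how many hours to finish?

12

Before: longest chain P3→P8 = 4+9 = 13, finish 13.
Without P3→P8, P8's earliest start moves from 4 to 1.
After: P3→P4→P6 = 4+6+2 = 12 → 12 hours.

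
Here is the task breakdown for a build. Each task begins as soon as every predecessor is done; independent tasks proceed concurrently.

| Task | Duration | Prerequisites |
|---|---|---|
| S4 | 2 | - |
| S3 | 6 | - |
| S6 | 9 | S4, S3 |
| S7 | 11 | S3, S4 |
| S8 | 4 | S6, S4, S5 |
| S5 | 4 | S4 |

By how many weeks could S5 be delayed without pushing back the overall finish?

S3→S6→S8 = 6+9+4 = 19 sets the makespan at 19 weeks.
S5 finishes as early as 6 and must finish by 15.
Float = 19 − 10 = 9.

9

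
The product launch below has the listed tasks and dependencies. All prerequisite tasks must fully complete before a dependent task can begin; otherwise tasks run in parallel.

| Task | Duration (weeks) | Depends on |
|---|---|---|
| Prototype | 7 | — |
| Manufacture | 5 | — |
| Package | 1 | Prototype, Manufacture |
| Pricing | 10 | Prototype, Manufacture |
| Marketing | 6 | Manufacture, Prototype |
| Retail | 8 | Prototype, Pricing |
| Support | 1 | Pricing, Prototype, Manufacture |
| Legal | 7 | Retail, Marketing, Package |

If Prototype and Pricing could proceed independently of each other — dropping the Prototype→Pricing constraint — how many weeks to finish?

With the dependency in place, Prototype→Pricing→Retail→Legal = 7+10+8+7 = 32 sets the finish at 32 weeks.
Without Prototype→Pricing, Pricing's earliest start moves from 7 to 5.
New critical path: Manufacture→Pricing→Retail→Legal = 5+10+8+7 = 30 ⇒ 30 weeks.

30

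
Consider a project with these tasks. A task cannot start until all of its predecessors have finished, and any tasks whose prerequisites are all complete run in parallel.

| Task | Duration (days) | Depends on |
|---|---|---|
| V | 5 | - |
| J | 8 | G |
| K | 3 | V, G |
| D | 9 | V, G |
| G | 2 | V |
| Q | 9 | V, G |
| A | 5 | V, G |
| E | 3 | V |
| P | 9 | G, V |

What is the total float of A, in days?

V→G→P = 5+2+9 = 16 sets the makespan at 16 days.
Longest path through A: 12 days (earliest finish 12, latest finish 16).
Float = 16 − 12 = 4.

4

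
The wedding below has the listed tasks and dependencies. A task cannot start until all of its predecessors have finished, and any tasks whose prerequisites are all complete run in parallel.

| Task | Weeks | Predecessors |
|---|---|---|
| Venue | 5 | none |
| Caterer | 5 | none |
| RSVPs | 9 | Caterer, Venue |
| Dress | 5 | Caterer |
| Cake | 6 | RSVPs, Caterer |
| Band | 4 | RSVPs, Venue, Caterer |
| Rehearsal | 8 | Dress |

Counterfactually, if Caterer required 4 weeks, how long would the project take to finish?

20

As given, the longest chain is Caterer→RSVPs→Cake = 5+9+6 = 20, so the finish is 20 weeks.
Caterer lies on that path, so at 4 weeks the path becomes 19 weeks.
The binding chain switches to Venue→RSVPs→Cake = 5+9+6 = 20; finish 20 weeks.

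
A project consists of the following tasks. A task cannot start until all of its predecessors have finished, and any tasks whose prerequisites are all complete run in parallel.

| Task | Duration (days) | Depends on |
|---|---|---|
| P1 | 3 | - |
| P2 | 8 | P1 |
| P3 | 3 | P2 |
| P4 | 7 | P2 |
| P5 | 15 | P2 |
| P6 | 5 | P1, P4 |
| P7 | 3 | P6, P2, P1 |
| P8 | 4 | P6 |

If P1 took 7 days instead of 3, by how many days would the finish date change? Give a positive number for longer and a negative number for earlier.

Baseline: P1→P2→P4→P6→P8 = 3+8+7+5+4 = 27 → 27 days.
P1 is on the critical path; changing it to 7 makes that path 31 days.
The critical path is still P1→P2→P4→P6→P8; finish is now 31 days.
Change in finish: 31 − 27 = +4 days.

4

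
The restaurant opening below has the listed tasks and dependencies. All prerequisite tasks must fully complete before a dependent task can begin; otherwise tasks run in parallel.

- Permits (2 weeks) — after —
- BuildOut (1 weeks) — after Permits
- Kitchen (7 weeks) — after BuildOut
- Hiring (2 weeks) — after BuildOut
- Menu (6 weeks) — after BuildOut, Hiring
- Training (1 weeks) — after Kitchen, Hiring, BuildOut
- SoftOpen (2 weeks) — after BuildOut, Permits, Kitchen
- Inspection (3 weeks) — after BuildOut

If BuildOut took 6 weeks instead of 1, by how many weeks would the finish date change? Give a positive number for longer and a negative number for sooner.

5

The binding path is Permits→BuildOut→Kitchen→SoftOpen = 2+1+7+2 = 12; finish at 12 weeks.
Since BuildOut is critical, the +5 change carries straight to that chain (now 17 weeks).
No other chain overtakes it, so the finish is 17 weeks.
Change in finish: 17 − 12 = +5 weeks.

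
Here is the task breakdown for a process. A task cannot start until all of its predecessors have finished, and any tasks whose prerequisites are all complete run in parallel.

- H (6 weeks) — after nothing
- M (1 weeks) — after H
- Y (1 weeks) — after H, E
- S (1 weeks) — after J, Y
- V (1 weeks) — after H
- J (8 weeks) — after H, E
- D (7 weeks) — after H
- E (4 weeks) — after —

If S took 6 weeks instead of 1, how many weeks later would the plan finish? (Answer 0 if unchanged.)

5

The binding path is H→J→S = 6+8+1 = 15; finish at 15 weeks.
Since S is critical, the +5 change carries straight to that chain (now 20 weeks).
The critical path is still H→J→S; finish is now 20 weeks.
Change in finish: 20 − 15 = +5 weeks.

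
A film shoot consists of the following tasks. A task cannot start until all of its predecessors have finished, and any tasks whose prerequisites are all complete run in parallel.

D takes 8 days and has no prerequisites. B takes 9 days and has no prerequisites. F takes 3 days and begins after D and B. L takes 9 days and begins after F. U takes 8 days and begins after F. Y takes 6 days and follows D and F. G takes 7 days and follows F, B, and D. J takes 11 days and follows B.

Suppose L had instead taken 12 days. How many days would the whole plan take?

The binding path is B→F→L = 9+3+9 = 21; finish at 21 days.
Since L is critical, the +3 change carries straight to that chain (now 24 days).
The critical path is still B→F→L; finish is now 24 days.

24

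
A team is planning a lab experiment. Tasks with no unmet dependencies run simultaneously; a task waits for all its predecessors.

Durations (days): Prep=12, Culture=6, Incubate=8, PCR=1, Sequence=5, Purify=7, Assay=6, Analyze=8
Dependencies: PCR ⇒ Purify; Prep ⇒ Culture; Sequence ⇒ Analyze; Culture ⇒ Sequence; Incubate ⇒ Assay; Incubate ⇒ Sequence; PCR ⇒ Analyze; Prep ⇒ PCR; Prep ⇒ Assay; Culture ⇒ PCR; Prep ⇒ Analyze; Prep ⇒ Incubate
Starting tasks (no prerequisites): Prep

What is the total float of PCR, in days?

The longest chain is Prep→Incubate→Sequence→Analyze = 12+8+5+8 = 33; overall finish 33 days.
The longest chain containing PCR totals 27 days.
Slack of PCR = 24 − 18 = 6 days.

6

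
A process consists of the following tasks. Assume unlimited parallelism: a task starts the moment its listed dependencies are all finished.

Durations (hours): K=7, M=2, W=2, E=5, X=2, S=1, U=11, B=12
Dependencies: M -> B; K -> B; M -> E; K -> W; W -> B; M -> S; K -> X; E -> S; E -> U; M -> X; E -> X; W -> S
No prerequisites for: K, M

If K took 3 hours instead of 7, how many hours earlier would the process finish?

3

As given, the longest chain is K→W→B = 7+2+12 = 21, so the finish is 21 hours.
K is on the critical path; changing it to 3 makes that path 17 hours.
New critical path: M→E→U = 2+5+11 = 18 ⇒ 18 hours.
Change in finish: 18 − 21 = -3 hours.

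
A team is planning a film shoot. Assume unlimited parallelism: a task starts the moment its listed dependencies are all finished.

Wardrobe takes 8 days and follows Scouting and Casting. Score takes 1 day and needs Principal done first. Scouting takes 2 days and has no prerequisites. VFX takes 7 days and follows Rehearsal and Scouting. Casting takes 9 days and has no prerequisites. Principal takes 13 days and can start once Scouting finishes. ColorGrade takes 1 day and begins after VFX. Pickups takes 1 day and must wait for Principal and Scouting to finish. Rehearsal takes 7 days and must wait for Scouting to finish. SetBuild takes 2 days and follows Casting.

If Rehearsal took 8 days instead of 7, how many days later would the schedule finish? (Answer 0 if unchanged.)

Critical path before the change: Scouting→Rehearsal→VFX→ColorGrade = 2+7+7+1 = 17 giving 17 days.
Rehearsal is on the critical path; changing it to 8 makes that path 18 days.
No other chain overtakes it, so the finish is 18 days.
Change in finish: 18 − 17 = +1 days.

1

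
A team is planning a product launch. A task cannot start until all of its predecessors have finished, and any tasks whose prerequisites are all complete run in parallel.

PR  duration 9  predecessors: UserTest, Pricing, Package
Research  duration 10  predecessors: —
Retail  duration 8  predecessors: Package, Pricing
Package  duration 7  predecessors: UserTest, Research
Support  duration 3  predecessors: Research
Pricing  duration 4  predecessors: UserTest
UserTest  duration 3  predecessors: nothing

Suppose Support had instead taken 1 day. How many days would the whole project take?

26

Critical path before the change: Research→Package→PR = 10+7+9 = 26 giving 26 days.
Support is off the critical path — its longest chain is 13 days, giving 13 of slack.
The critical path is still Research→Package→PR; finish is now 26 days.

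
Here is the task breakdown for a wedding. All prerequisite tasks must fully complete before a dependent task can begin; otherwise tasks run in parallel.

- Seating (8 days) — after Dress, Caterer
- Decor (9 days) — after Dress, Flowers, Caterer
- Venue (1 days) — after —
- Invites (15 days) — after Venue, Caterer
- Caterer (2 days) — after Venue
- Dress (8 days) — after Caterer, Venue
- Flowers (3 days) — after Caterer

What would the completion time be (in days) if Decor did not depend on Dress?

19

Original critical path: Venue→Caterer→Dress→Decor = 1+2+8+9 = 20 ⇒ 20 days.
Without Dress→Decor, Decor's earliest start moves from 11 to 6.
After: Venue→Caterer→Dress→Seating = 1+2+8+8 = 19 → 19 days.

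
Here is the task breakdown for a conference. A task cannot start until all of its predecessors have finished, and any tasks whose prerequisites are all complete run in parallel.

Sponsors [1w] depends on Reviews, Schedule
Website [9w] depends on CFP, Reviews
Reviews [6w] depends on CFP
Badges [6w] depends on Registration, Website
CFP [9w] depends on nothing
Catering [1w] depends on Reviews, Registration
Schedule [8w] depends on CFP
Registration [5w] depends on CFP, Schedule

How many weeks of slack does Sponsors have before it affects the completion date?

Critical path: CFP→Reviews→Website→Badges = 9+6+9+6 = 30, so the finish is 30 weeks.
Sponsors finishes as early as 18 and must finish by 30.
Float = 30 − 18 = 12.

12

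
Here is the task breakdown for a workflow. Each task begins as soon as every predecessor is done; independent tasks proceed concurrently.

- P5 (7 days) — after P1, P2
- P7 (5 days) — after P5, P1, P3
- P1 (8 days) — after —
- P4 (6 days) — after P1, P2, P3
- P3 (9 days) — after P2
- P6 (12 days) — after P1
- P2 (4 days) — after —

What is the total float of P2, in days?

1

Critical path: P1→P5→P7 = 8+7+5 = 20, so the finish is 20 days.
P2 finishes as early as 4 and must finish by 5.
So P2 can slip 5 − 4 = 1 day.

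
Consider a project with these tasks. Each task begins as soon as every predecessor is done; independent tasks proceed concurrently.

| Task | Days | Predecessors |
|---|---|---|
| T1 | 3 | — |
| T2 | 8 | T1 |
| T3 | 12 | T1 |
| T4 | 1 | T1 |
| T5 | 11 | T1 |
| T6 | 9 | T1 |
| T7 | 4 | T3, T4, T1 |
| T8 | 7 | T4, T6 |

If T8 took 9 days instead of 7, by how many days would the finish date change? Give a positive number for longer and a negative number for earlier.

2

As given, the longest chain is T1→T6→T8 = 3+9+7 = 19, so the finish is 19 days.
T8 lies on that path, so at 9 days the path becomes 21 days.
That remains the longest chain; total 21 days.
Change in finish: 21 − 19 = +2 days.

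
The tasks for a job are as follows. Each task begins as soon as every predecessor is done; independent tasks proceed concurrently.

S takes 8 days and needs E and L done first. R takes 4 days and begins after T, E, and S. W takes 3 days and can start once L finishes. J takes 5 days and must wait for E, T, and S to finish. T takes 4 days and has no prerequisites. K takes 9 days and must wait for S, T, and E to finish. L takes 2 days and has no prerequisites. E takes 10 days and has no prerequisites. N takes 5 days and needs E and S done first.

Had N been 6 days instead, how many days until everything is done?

Critical path before the change: E→S→K = 10+8+9 = 27 giving 27 days.
The longest path through N is only 23 days, so N has float 4.
No other chain overtakes it, so the finish is 27 days.

27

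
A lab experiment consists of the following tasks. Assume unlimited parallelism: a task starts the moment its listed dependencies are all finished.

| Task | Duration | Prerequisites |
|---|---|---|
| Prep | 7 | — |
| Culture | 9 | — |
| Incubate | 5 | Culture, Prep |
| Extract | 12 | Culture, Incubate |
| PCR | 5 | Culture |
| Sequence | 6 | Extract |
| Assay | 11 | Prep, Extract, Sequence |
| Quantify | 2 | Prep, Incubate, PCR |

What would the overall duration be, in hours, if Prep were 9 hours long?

Critical path before the change: Culture→Incubate→Extract→Sequence→Assay = 9+5+12+6+11 = 43 giving 43 hours.
The longest path through Prep is only 41 hours, so Prep has float 2.
The binding chain switches to Prep→Incubate→Extract→Sequence→Assay = 9+5+12+6+11 = 43; finish 43 hours.

43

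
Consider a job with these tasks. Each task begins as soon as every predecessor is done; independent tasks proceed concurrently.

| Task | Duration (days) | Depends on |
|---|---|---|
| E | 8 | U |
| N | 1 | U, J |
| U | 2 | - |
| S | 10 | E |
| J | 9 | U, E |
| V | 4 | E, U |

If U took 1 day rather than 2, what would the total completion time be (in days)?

Actual critical path: U→E→J→N = 2+8+9+1 = 20 ⇒ 20 days.
Since U is critical, the -1 change carries straight to that chain (now 19 days).
That remains the longest chain; total 19 days.

19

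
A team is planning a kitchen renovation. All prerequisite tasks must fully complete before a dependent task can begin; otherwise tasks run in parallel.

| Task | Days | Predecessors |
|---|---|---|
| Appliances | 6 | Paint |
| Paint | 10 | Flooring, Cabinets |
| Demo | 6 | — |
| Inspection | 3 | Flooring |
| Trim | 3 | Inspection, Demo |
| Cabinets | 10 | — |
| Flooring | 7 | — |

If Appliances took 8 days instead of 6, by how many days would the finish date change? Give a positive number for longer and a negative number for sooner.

Actual critical path: Cabinets→Paint→Appliances = 10+10+6 = 26 ⇒ 26 days.
Appliances is on the critical path; changing it to 8 makes that path 28 days.
No other chain overtakes it, so the finish is 28 days.
Change in finish: 28 − 26 = +2 days.

2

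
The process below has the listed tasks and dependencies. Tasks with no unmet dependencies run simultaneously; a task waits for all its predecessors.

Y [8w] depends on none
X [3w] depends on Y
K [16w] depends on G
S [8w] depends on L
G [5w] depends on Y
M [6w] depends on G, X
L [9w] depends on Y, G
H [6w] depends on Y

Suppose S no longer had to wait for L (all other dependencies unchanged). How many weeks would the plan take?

Before: longest chain Y→G→L→S = 8+5+9+8 = 30, finish 30.
Without L→S, S's earliest start moves from 22 to 0.
After: Y→G→K = 8+5+16 = 29 → 29 weeks.

29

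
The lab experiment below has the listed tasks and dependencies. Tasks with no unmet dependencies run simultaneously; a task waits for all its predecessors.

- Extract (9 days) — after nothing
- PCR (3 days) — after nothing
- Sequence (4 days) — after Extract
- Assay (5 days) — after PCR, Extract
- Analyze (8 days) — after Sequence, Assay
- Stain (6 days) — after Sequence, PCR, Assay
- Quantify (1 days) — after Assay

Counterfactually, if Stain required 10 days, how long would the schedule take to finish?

24

Actual critical path: Extract→Assay→Analyze = 9+5+8 = 22 ⇒ 22 days.
The longest path through Stain is only 20 days, so Stain has float 2.
The binding chain switches to Extract→Assay→Stain = 9+5+10 = 24; finish 24 days.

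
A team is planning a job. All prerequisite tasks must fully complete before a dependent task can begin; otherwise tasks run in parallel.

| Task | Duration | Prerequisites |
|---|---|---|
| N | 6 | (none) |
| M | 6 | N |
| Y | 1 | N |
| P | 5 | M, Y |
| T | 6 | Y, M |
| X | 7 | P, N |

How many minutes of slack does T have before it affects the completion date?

6

The longest chain is N→M→P→X = 6+6+5+7 = 24; overall finish 24 minutes.
T finishes as early as 18 and must finish by 24.
So T can slip 24 − 18 = 6 minutes.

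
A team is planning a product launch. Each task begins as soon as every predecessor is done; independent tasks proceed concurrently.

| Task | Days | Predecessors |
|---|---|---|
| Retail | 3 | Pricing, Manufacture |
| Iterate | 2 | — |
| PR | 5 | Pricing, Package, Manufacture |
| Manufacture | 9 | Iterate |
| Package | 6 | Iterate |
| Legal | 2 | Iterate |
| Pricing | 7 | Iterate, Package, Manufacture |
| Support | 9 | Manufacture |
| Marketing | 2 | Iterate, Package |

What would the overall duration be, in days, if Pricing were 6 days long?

22

The binding path is Iterate→Manufacture→Pricing→PR = 2+9+7+5 = 23; finish at 23 days.
Pricing is on the critical path; changing it to 6 makes that path 22 days.
That remains the longest chain; total 22 days.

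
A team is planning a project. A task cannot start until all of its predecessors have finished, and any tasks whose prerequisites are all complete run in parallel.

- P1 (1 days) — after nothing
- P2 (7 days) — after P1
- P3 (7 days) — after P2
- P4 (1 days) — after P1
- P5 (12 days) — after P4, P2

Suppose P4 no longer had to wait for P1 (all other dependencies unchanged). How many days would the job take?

20

With the dependency in place, P1→P2→P5 = 1+7+12 = 20 sets the finish at 20 days.
Without P1→P4, P4's earliest start moves from 1 to 0.
The longest chain is now P1→P2→P5 = 1+7+12 = 20, so the job takes 20 days.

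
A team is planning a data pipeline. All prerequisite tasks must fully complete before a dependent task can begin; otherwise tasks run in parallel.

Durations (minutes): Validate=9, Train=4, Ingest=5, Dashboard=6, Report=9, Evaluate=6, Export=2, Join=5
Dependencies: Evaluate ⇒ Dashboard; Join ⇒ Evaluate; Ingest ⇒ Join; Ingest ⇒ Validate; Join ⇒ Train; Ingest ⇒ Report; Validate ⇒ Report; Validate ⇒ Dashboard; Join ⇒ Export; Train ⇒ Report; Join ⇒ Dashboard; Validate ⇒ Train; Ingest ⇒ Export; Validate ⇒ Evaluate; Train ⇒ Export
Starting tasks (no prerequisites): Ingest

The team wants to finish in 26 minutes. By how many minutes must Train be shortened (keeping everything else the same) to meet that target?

1

Current finish: 27 minutes; target: 26.
Train is on every critical path, so each minute cut from Train cuts the finish by one (this holds down to a finish of 26).
Need 27 − 26 = 1 minute off Train → Train becomes 3 minutes, finish becomes 26.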